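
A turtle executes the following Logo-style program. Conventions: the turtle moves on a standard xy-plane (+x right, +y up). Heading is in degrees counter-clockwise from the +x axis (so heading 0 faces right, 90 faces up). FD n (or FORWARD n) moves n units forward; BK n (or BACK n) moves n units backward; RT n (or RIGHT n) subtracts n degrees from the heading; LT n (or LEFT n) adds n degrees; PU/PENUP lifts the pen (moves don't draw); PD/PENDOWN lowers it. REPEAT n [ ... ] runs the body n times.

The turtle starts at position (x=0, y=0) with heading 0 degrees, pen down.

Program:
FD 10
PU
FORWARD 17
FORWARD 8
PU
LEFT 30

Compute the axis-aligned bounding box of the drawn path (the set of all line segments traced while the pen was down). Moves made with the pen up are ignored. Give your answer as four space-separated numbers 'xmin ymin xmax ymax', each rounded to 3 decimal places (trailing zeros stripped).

Executing turtle program step by step:
Start: pos=(0,0), heading=0, pen down
FD 10: (0,0) -> (10,0) [heading=0, draw]
PU: pen up
FD 17: (10,0) -> (27,0) [heading=0, move]
FD 8: (27,0) -> (35,0) [heading=0, move]
PU: pen up
LT 30: heading 0 -> 30
Final: pos=(35,0), heading=30, 1 segment(s) drawn

Segment endpoints: x in {0, 10}, y in {0}
xmin=0, ymin=0, xmax=10, ymax=0

Answer: 0 0 10 0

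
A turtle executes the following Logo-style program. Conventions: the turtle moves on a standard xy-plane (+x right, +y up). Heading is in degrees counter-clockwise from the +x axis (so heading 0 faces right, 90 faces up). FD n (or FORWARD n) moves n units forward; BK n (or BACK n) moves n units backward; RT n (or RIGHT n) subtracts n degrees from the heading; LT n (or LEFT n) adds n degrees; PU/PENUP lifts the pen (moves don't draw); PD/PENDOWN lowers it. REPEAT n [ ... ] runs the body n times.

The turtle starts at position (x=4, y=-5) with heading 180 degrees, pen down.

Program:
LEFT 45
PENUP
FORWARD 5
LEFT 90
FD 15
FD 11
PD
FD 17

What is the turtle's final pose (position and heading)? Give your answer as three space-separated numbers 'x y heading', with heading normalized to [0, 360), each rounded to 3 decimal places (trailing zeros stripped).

Answer: 30.87 -38.941 315

Derivation:
Executing turtle program step by step:
Start: pos=(4,-5), heading=180, pen down
LT 45: heading 180 -> 225
PU: pen up
FD 5: (4,-5) -> (0.464,-8.536) [heading=225, move]
LT 90: heading 225 -> 315
FD 15: (0.464,-8.536) -> (11.071,-19.142) [heading=315, move]
FD 11: (11.071,-19.142) -> (18.849,-26.92) [heading=315, move]
PD: pen down
FD 17: (18.849,-26.92) -> (30.87,-38.941) [heading=315, draw]
Final: pos=(30.87,-38.941), heading=315, 1 segment(s) drawn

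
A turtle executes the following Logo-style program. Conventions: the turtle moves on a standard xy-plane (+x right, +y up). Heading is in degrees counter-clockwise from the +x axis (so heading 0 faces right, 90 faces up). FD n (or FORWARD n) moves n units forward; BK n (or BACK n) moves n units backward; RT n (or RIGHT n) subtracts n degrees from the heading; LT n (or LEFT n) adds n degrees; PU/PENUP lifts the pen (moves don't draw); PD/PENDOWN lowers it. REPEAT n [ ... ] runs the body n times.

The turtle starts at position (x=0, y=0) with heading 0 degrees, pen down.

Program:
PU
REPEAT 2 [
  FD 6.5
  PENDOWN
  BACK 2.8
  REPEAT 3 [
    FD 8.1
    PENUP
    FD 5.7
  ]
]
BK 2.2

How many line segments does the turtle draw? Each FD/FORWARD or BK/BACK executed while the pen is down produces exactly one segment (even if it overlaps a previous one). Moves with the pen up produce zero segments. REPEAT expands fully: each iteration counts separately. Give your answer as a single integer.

Answer: 4

Derivation:
Executing turtle program step by step:
Start: pos=(0,0), heading=0, pen down
PU: pen up
REPEAT 2 [
  -- iteration 1/2 --
  FD 6.5: (0,0) -> (6.5,0) [heading=0, move]
  PD: pen down
  BK 2.8: (6.5,0) -> (3.7,0) [heading=0, draw]
  REPEAT 3 [
    -- iteration 1/3 --
    FD 8.1: (3.7,0) -> (11.8,0) [heading=0, draw]
    PU: pen up
    FD 5.7: (11.8,0) -> (17.5,0) [heading=0, move]
    -- iteration 2/3 --
    FD 8.1: (17.5,0) -> (25.6,0) [heading=0, move]
    PU: pen up
    FD 5.7: (25.6,0) -> (31.3,0) [heading=0, move]
    -- iteration 3/3 --
    FD 8.1: (31.3,0) -> (39.4,0) [heading=0, move]
    PU: pen up
    FD 5.7: (39.4,0) -> (45.1,0) [heading=0, move]
  ]
  -- iteration 2/2 --
  FD 6.5: (45.1,0) -> (51.6,0) [heading=0, move]
  PD: pen down
  BK 2.8: (51.6,0) -> (48.8,0) [heading=0, draw]
  REPEAT 3 [
    -- iteration 1/3 --
    FD 8.1: (48.8,0) -> (56.9,0) [heading=0, draw]
    PU: pen up
    FD 5.7: (56.9,0) -> (62.6,0) [heading=0, move]
    -- iteration 2/3 --
    FD 8.1: (62.6,0) -> (70.7,0) [heading=0, move]
    PU: pen up
    FD 5.7: (70.7,0) -> (76.4,0) [heading=0, move]
    -- iteration 3/3 --
    FD 8.1: (76.4,0) -> (84.5,0) [heading=0, move]
    PU: pen up
    FD 5.7: (84.5,0) -> (90.2,0) [heading=0, move]
  ]
]
BK 2.2: (90.2,0) -> (88,0) [heading=0, move]
Final: pos=(88,0), heading=0, 4 segment(s) drawn
Segments drawn: 4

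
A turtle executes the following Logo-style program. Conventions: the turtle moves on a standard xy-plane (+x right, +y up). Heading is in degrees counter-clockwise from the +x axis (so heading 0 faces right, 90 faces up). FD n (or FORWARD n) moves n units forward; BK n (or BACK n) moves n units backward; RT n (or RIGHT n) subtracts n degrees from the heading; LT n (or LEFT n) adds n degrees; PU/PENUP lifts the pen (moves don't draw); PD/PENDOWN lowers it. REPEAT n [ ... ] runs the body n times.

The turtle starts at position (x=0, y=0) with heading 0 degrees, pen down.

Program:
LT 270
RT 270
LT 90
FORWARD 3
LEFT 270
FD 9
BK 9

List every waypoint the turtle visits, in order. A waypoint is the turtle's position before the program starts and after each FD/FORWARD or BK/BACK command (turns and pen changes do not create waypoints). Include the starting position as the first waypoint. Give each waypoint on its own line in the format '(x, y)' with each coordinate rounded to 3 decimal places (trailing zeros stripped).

Answer: (0, 0)
(0, 3)
(9, 3)
(0, 3)

Derivation:
Executing turtle program step by step:
Start: pos=(0,0), heading=0, pen down
LT 270: heading 0 -> 270
RT 270: heading 270 -> 0
LT 90: heading 0 -> 90
FD 3: (0,0) -> (0,3) [heading=90, draw]
LT 270: heading 90 -> 0
FD 9: (0,3) -> (9,3) [heading=0, draw]
BK 9: (9,3) -> (0,3) [heading=0, draw]
Final: pos=(0,3), heading=0, 3 segment(s) drawn
Waypoints (4 total):
(0, 0)
(0, 3)
(9, 3)
(0, 3)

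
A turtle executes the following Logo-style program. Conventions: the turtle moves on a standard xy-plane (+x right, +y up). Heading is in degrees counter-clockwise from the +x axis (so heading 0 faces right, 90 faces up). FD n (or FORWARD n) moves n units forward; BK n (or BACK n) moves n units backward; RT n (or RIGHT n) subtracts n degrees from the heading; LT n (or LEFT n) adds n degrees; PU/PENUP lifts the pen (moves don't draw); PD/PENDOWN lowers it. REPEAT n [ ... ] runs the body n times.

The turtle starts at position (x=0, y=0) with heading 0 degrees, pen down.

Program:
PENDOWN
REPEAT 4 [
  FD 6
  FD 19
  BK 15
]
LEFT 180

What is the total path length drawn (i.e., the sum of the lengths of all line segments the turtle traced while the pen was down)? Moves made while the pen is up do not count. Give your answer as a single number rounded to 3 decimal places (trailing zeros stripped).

Answer: 160

Derivation:
Executing turtle program step by step:
Start: pos=(0,0), heading=0, pen down
PD: pen down
REPEAT 4 [
  -- iteration 1/4 --
  FD 6: (0,0) -> (6,0) [heading=0, draw]
  FD 19: (6,0) -> (25,0) [heading=0, draw]
  BK 15: (25,0) -> (10,0) [heading=0, draw]
  -- iteration 2/4 --
  FD 6: (10,0) -> (16,0) [heading=0, draw]
  FD 19: (16,0) -> (35,0) [heading=0, draw]
  BK 15: (35,0) -> (20,0) [heading=0, draw]
  -- iteration 3/4 --
  FD 6: (20,0) -> (26,0) [heading=0, draw]
  FD 19: (26,0) -> (45,0) [heading=0, draw]
  BK 15: (45,0) -> (30,0) [heading=0, draw]
  -- iteration 4/4 --
  FD 6: (30,0) -> (36,0) [heading=0, draw]
  FD 19: (36,0) -> (55,0) [heading=0, draw]
  BK 15: (55,0) -> (40,0) [heading=0, draw]
]
LT 180: heading 0 -> 180
Final: pos=(40,0), heading=180, 12 segment(s) drawn

Segment lengths:
  seg 1: (0,0) -> (6,0), length = 6
  seg 2: (6,0) -> (25,0), length = 19
  seg 3: (25,0) -> (10,0), length = 15
  seg 4: (10,0) -> (16,0), length = 6
  seg 5: (16,0) -> (35,0), length = 19
  seg 6: (35,0) -> (20,0), length = 15
  seg 7: (20,0) -> (26,0), length = 6
  seg 8: (26,0) -> (45,0), length = 19
  seg 9: (45,0) -> (30,0), length = 15
  seg 10: (30,0) -> (36,0), length = 6
  seg 11: (36,0) -> (55,0), length = 19
  seg 12: (55,0) -> (40,0), length = 15
Total = 160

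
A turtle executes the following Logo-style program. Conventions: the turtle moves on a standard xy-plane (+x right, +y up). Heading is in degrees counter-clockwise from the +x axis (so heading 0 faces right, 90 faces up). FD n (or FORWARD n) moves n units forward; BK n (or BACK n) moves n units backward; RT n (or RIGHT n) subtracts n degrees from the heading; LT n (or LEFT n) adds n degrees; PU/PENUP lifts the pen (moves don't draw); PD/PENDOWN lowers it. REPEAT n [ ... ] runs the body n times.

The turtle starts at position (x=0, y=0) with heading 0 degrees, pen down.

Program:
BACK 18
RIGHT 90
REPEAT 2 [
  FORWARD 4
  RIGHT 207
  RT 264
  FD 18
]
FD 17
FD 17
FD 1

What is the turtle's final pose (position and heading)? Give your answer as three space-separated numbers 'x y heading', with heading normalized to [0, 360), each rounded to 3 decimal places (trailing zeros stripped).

Executing turtle program step by step:
Start: pos=(0,0), heading=0, pen down
BK 18: (0,0) -> (-18,0) [heading=0, draw]
RT 90: heading 0 -> 270
REPEAT 2 [
  -- iteration 1/2 --
  FD 4: (-18,0) -> (-18,-4) [heading=270, draw]
  RT 207: heading 270 -> 63
  RT 264: heading 63 -> 159
  FD 18: (-18,-4) -> (-34.804,2.451) [heading=159, draw]
  -- iteration 2/2 --
  FD 4: (-34.804,2.451) -> (-38.539,3.884) [heading=159, draw]
  RT 207: heading 159 -> 312
  RT 264: heading 312 -> 48
  FD 18: (-38.539,3.884) -> (-26.494,17.261) [heading=48, draw]
]
FD 17: (-26.494,17.261) -> (-15.119,29.894) [heading=48, draw]
FD 17: (-15.119,29.894) -> (-3.744,42.528) [heading=48, draw]
FD 1: (-3.744,42.528) -> (-3.075,43.271) [heading=48, draw]
Final: pos=(-3.075,43.271), heading=48, 8 segment(s) drawn

Answer: -3.075 43.271 48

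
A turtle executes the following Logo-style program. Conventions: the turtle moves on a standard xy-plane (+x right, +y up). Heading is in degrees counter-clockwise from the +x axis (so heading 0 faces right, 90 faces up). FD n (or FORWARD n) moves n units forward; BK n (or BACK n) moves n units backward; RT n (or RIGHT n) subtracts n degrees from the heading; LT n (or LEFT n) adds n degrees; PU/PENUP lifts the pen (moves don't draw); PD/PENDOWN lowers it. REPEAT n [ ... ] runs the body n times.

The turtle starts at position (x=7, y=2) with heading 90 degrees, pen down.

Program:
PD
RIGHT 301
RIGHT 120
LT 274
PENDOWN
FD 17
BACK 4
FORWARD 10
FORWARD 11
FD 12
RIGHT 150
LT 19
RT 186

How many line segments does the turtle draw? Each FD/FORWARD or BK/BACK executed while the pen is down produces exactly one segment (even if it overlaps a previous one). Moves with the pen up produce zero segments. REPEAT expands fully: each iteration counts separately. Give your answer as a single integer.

Executing turtle program step by step:
Start: pos=(7,2), heading=90, pen down
PD: pen down
RT 301: heading 90 -> 149
RT 120: heading 149 -> 29
LT 274: heading 29 -> 303
PD: pen down
FD 17: (7,2) -> (16.259,-12.257) [heading=303, draw]
BK 4: (16.259,-12.257) -> (14.08,-8.903) [heading=303, draw]
FD 10: (14.08,-8.903) -> (19.527,-17.289) [heading=303, draw]
FD 11: (19.527,-17.289) -> (25.518,-26.515) [heading=303, draw]
FD 12: (25.518,-26.515) -> (32.053,-36.579) [heading=303, draw]
RT 150: heading 303 -> 153
LT 19: heading 153 -> 172
RT 186: heading 172 -> 346
Final: pos=(32.053,-36.579), heading=346, 5 segment(s) drawn
Segments drawn: 5

Answer: 5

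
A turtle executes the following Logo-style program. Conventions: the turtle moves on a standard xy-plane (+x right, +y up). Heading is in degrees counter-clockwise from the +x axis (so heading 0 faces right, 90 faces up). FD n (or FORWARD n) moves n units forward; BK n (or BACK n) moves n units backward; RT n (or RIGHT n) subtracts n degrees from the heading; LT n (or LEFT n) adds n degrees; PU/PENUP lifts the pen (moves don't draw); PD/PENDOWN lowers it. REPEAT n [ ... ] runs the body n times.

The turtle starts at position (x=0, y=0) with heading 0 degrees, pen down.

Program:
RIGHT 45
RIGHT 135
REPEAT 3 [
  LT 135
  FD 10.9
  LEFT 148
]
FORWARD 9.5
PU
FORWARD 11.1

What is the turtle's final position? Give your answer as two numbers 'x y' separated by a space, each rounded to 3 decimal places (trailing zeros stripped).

Executing turtle program step by step:
Start: pos=(0,0), heading=0, pen down
RT 45: heading 0 -> 315
RT 135: heading 315 -> 180
REPEAT 3 [
  -- iteration 1/3 --
  LT 135: heading 180 -> 315
  FD 10.9: (0,0) -> (7.707,-7.707) [heading=315, draw]
  LT 148: heading 315 -> 103
  -- iteration 2/3 --
  LT 135: heading 103 -> 238
  FD 10.9: (7.707,-7.707) -> (1.931,-16.951) [heading=238, draw]
  LT 148: heading 238 -> 26
  -- iteration 3/3 --
  LT 135: heading 26 -> 161
  FD 10.9: (1.931,-16.951) -> (-8.375,-13.402) [heading=161, draw]
  LT 148: heading 161 -> 309
]
FD 9.5: (-8.375,-13.402) -> (-2.396,-20.785) [heading=309, draw]
PU: pen up
FD 11.1: (-2.396,-20.785) -> (4.589,-29.412) [heading=309, move]
Final: pos=(4.589,-29.412), heading=309, 4 segment(s) drawn

Answer: 4.589 -29.412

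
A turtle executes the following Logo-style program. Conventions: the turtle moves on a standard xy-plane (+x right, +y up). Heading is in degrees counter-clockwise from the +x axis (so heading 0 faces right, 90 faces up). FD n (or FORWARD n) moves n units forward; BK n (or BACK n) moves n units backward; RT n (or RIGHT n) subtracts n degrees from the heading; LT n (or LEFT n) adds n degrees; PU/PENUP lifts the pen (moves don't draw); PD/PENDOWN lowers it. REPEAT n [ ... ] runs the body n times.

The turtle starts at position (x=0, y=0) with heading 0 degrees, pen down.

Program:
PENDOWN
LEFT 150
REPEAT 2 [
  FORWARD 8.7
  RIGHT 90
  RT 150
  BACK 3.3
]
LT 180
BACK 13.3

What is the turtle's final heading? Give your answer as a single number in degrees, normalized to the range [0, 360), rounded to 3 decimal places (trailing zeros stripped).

Answer: 210

Derivation:
Executing turtle program step by step:
Start: pos=(0,0), heading=0, pen down
PD: pen down
LT 150: heading 0 -> 150
REPEAT 2 [
  -- iteration 1/2 --
  FD 8.7: (0,0) -> (-7.534,4.35) [heading=150, draw]
  RT 90: heading 150 -> 60
  RT 150: heading 60 -> 270
  BK 3.3: (-7.534,4.35) -> (-7.534,7.65) [heading=270, draw]
  -- iteration 2/2 --
  FD 8.7: (-7.534,7.65) -> (-7.534,-1.05) [heading=270, draw]
  RT 90: heading 270 -> 180
  RT 150: heading 180 -> 30
  BK 3.3: (-7.534,-1.05) -> (-10.392,-2.7) [heading=30, draw]
]
LT 180: heading 30 -> 210
BK 13.3: (-10.392,-2.7) -> (1.126,3.95) [heading=210, draw]
Final: pos=(1.126,3.95), heading=210, 5 segment(s) drawn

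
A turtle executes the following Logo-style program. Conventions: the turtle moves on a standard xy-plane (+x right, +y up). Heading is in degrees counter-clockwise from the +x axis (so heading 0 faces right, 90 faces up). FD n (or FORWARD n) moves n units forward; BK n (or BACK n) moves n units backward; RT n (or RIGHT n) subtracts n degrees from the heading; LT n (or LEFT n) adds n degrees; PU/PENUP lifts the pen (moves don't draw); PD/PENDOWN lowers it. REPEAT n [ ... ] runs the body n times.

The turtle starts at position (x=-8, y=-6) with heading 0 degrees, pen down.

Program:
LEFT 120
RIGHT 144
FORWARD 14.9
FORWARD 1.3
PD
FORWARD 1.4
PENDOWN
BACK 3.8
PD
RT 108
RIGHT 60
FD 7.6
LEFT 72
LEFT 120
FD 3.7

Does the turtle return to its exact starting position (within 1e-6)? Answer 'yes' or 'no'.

Answer: no

Derivation:
Executing turtle program step by step:
Start: pos=(-8,-6), heading=0, pen down
LT 120: heading 0 -> 120
RT 144: heading 120 -> 336
FD 14.9: (-8,-6) -> (5.612,-12.06) [heading=336, draw]
FD 1.3: (5.612,-12.06) -> (6.799,-12.589) [heading=336, draw]
PD: pen down
FD 1.4: (6.799,-12.589) -> (8.078,-13.159) [heading=336, draw]
PD: pen down
BK 3.8: (8.078,-13.159) -> (4.607,-11.613) [heading=336, draw]
PD: pen down
RT 108: heading 336 -> 228
RT 60: heading 228 -> 168
FD 7.6: (4.607,-11.613) -> (-2.827,-10.033) [heading=168, draw]
LT 72: heading 168 -> 240
LT 120: heading 240 -> 0
FD 3.7: (-2.827,-10.033) -> (0.873,-10.033) [heading=0, draw]
Final: pos=(0.873,-10.033), heading=0, 6 segment(s) drawn

Start position: (-8, -6)
Final position: (0.873, -10.033)
Distance = 9.746; >= 1e-6 -> NOT closed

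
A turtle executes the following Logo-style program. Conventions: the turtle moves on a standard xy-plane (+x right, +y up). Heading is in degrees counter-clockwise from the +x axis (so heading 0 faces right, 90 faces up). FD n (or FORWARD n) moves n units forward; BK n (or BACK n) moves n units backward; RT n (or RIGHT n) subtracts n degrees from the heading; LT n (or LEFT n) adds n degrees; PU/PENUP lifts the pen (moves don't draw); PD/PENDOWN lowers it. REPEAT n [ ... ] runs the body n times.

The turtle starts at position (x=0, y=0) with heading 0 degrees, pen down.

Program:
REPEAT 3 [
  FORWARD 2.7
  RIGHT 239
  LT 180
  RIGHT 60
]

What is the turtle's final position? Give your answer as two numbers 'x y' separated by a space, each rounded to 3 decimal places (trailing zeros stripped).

Answer: -0.04 -0.072

Derivation:
Executing turtle program step by step:
Start: pos=(0,0), heading=0, pen down
REPEAT 3 [
  -- iteration 1/3 --
  FD 2.7: (0,0) -> (2.7,0) [heading=0, draw]
  RT 239: heading 0 -> 121
  LT 180: heading 121 -> 301
  RT 60: heading 301 -> 241
  -- iteration 2/3 --
  FD 2.7: (2.7,0) -> (1.391,-2.361) [heading=241, draw]
  RT 239: heading 241 -> 2
  LT 180: heading 2 -> 182
  RT 60: heading 182 -> 122
  -- iteration 3/3 --
  FD 2.7: (1.391,-2.361) -> (-0.04,-0.072) [heading=122, draw]
  RT 239: heading 122 -> 243
  LT 180: heading 243 -> 63
  RT 60: heading 63 -> 3
]
Final: pos=(-0.04,-0.072), heading=3, 3 segment(s) drawn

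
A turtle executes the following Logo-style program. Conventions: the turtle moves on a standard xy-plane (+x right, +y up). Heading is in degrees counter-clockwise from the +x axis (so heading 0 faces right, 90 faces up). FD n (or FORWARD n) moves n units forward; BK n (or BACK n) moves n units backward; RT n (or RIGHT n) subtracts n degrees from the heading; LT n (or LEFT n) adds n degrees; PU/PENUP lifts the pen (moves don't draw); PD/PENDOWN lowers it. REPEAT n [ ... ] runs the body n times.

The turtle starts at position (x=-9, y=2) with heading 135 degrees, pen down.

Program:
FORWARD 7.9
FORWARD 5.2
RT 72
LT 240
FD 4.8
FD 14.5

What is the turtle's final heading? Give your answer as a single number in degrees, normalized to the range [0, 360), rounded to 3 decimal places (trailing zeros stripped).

Executing turtle program step by step:
Start: pos=(-9,2), heading=135, pen down
FD 7.9: (-9,2) -> (-14.586,7.586) [heading=135, draw]
FD 5.2: (-14.586,7.586) -> (-18.263,11.263) [heading=135, draw]
RT 72: heading 135 -> 63
LT 240: heading 63 -> 303
FD 4.8: (-18.263,11.263) -> (-15.649,7.237) [heading=303, draw]
FD 14.5: (-15.649,7.237) -> (-7.752,-4.923) [heading=303, draw]
Final: pos=(-7.752,-4.923), heading=303, 4 segment(s) drawn

Answer: 303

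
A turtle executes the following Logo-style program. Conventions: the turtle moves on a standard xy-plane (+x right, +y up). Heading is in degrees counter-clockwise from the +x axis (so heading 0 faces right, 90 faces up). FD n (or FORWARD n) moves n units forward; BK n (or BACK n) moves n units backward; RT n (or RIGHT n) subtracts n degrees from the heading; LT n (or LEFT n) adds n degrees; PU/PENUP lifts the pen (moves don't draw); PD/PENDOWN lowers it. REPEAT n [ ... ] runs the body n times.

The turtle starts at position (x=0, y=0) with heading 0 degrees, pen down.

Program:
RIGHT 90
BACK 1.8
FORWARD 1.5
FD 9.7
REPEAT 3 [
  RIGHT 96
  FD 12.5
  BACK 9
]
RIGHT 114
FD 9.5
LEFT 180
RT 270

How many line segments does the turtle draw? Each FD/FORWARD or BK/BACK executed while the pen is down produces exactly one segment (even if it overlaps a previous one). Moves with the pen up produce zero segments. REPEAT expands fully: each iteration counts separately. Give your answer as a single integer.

Answer: 10

Derivation:
Executing turtle program step by step:
Start: pos=(0,0), heading=0, pen down
RT 90: heading 0 -> 270
BK 1.8: (0,0) -> (0,1.8) [heading=270, draw]
FD 1.5: (0,1.8) -> (0,0.3) [heading=270, draw]
FD 9.7: (0,0.3) -> (0,-9.4) [heading=270, draw]
REPEAT 3 [
  -- iteration 1/3 --
  RT 96: heading 270 -> 174
  FD 12.5: (0,-9.4) -> (-12.432,-8.093) [heading=174, draw]
  BK 9: (-12.432,-8.093) -> (-3.481,-9.034) [heading=174, draw]
  -- iteration 2/3 --
  RT 96: heading 174 -> 78
  FD 12.5: (-3.481,-9.034) -> (-0.882,3.193) [heading=78, draw]
  BK 9: (-0.882,3.193) -> (-2.753,-5.611) [heading=78, draw]
  -- iteration 3/3 --
  RT 96: heading 78 -> 342
  FD 12.5: (-2.753,-5.611) -> (9.135,-9.473) [heading=342, draw]
  BK 9: (9.135,-9.473) -> (0.576,-6.692) [heading=342, draw]
]
RT 114: heading 342 -> 228
FD 9.5: (0.576,-6.692) -> (-5.781,-13.752) [heading=228, draw]
LT 180: heading 228 -> 48
RT 270: heading 48 -> 138
Final: pos=(-5.781,-13.752), heading=138, 10 segment(s) drawn
Segments drawn: 10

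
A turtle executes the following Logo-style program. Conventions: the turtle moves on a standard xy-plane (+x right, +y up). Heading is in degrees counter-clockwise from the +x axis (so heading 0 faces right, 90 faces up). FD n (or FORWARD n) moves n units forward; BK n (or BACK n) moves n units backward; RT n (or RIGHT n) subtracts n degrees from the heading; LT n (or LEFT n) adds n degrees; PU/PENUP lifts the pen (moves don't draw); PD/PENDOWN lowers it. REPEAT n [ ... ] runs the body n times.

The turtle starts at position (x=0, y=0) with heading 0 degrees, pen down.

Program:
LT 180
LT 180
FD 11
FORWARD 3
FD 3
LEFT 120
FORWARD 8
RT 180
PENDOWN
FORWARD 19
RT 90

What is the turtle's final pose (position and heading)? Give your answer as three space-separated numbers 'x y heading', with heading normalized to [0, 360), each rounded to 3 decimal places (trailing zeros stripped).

Answer: 22.5 -9.526 210

Derivation:
Executing turtle program step by step:
Start: pos=(0,0), heading=0, pen down
LT 180: heading 0 -> 180
LT 180: heading 180 -> 0
FD 11: (0,0) -> (11,0) [heading=0, draw]
FD 3: (11,0) -> (14,0) [heading=0, draw]
FD 3: (14,0) -> (17,0) [heading=0, draw]
LT 120: heading 0 -> 120
FD 8: (17,0) -> (13,6.928) [heading=120, draw]
RT 180: heading 120 -> 300
PD: pen down
FD 19: (13,6.928) -> (22.5,-9.526) [heading=300, draw]
RT 90: heading 300 -> 210
Final: pos=(22.5,-9.526), heading=210, 5 segment(s) drawn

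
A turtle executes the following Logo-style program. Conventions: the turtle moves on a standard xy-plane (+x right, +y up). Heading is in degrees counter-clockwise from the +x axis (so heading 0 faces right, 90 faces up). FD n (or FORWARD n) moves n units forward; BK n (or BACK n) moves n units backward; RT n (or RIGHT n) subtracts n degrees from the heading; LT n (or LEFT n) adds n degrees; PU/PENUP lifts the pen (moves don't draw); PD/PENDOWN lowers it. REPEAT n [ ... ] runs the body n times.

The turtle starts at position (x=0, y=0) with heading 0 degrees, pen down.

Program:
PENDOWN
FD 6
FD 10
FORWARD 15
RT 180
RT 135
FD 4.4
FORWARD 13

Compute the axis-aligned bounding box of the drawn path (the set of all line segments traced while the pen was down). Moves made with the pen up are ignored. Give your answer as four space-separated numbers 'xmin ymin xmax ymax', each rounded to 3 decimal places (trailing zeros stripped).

Executing turtle program step by step:
Start: pos=(0,0), heading=0, pen down
PD: pen down
FD 6: (0,0) -> (6,0) [heading=0, draw]
FD 10: (6,0) -> (16,0) [heading=0, draw]
FD 15: (16,0) -> (31,0) [heading=0, draw]
RT 180: heading 0 -> 180
RT 135: heading 180 -> 45
FD 4.4: (31,0) -> (34.111,3.111) [heading=45, draw]
FD 13: (34.111,3.111) -> (43.304,12.304) [heading=45, draw]
Final: pos=(43.304,12.304), heading=45, 5 segment(s) drawn

Segment endpoints: x in {0, 6, 16, 31, 34.111, 43.304}, y in {0, 3.111, 12.304}
xmin=0, ymin=0, xmax=43.304, ymax=12.304

Answer: 0 0 43.304 12.304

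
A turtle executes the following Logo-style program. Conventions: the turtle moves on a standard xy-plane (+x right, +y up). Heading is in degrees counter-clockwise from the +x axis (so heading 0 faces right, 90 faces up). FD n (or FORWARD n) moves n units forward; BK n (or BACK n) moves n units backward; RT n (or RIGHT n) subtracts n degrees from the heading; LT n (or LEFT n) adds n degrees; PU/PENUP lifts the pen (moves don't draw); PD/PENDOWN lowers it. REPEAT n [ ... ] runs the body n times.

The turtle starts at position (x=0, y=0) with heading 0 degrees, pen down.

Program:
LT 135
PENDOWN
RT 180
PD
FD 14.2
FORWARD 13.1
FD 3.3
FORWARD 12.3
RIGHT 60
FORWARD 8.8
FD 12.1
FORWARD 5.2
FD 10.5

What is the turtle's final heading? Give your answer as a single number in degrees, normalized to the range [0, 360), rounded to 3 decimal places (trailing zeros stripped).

Executing turtle program step by step:
Start: pos=(0,0), heading=0, pen down
LT 135: heading 0 -> 135
PD: pen down
RT 180: heading 135 -> 315
PD: pen down
FD 14.2: (0,0) -> (10.041,-10.041) [heading=315, draw]
FD 13.1: (10.041,-10.041) -> (19.304,-19.304) [heading=315, draw]
FD 3.3: (19.304,-19.304) -> (21.637,-21.637) [heading=315, draw]
FD 12.3: (21.637,-21.637) -> (30.335,-30.335) [heading=315, draw]
RT 60: heading 315 -> 255
FD 8.8: (30.335,-30.335) -> (28.057,-38.835) [heading=255, draw]
FD 12.1: (28.057,-38.835) -> (24.926,-50.523) [heading=255, draw]
FD 5.2: (24.926,-50.523) -> (23.58,-55.546) [heading=255, draw]
FD 10.5: (23.58,-55.546) -> (20.862,-65.688) [heading=255, draw]
Final: pos=(20.862,-65.688), heading=255, 8 segment(s) drawn

Answer: 255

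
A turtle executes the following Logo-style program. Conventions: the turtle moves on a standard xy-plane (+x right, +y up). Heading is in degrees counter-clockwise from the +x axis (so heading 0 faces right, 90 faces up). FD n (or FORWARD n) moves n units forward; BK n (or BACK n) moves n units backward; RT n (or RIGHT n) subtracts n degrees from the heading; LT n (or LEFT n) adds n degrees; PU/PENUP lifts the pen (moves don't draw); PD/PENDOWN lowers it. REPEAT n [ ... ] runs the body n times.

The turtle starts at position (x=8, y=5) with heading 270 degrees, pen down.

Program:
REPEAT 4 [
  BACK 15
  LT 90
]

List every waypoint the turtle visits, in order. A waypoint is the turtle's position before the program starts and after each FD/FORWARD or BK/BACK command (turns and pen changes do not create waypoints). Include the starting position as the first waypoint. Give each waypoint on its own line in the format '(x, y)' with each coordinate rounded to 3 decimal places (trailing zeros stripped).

Answer: (8, 5)
(8, 20)
(-7, 20)
(-7, 5)
(8, 5)

Derivation:
Executing turtle program step by step:
Start: pos=(8,5), heading=270, pen down
REPEAT 4 [
  -- iteration 1/4 --
  BK 15: (8,5) -> (8,20) [heading=270, draw]
  LT 90: heading 270 -> 0
  -- iteration 2/4 --
  BK 15: (8,20) -> (-7,20) [heading=0, draw]
  LT 90: heading 0 -> 90
  -- iteration 3/4 --
  BK 15: (-7,20) -> (-7,5) [heading=90, draw]
  LT 90: heading 90 -> 180
  -- iteration 4/4 --
  BK 15: (-7,5) -> (8,5) [heading=180, draw]
  LT 90: heading 180 -> 270
]
Final: pos=(8,5), heading=270, 4 segment(s) drawn
Waypoints (5 total):
(8, 5)
(8, 20)
(-7, 20)
(-7, 5)
(8, 5)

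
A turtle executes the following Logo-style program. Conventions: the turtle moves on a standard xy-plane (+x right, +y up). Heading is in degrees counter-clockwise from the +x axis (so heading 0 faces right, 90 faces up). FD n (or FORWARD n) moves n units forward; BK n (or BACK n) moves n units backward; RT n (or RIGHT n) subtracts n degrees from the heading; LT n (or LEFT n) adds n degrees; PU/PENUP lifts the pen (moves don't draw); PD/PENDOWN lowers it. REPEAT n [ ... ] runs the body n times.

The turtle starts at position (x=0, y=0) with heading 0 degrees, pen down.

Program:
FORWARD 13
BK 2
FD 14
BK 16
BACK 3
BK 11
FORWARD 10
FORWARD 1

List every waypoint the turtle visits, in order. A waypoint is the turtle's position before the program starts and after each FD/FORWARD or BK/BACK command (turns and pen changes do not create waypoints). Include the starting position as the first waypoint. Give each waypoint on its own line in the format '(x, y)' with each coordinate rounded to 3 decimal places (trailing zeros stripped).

Answer: (0, 0)
(13, 0)
(11, 0)
(25, 0)
(9, 0)
(6, 0)
(-5, 0)
(5, 0)
(6, 0)

Derivation:
Executing turtle program step by step:
Start: pos=(0,0), heading=0, pen down
FD 13: (0,0) -> (13,0) [heading=0, draw]
BK 2: (13,0) -> (11,0) [heading=0, draw]
FD 14: (11,0) -> (25,0) [heading=0, draw]
BK 16: (25,0) -> (9,0) [heading=0, draw]
BK 3: (9,0) -> (6,0) [heading=0, draw]
BK 11: (6,0) -> (-5,0) [heading=0, draw]
FD 10: (-5,0) -> (5,0) [heading=0, draw]
FD 1: (5,0) -> (6,0) [heading=0, draw]
Final: pos=(6,0), heading=0, 8 segment(s) drawn
Waypoints (9 total):
(0, 0)
(13, 0)
(11, 0)
(25, 0)
(9, 0)
(6, 0)
(-5, 0)
(5, 0)
(6, 0)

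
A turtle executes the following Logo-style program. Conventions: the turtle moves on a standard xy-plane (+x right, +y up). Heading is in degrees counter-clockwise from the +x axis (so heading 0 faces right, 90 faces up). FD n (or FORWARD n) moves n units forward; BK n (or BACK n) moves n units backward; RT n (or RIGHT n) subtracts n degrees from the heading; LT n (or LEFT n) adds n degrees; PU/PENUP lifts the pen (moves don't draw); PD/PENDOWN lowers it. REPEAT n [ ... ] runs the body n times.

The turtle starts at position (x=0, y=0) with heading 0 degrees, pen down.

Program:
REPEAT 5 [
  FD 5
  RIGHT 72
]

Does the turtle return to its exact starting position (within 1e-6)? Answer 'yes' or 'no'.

Answer: yes

Derivation:
Executing turtle program step by step:
Start: pos=(0,0), heading=0, pen down
REPEAT 5 [
  -- iteration 1/5 --
  FD 5: (0,0) -> (5,0) [heading=0, draw]
  RT 72: heading 0 -> 288
  -- iteration 2/5 --
  FD 5: (5,0) -> (6.545,-4.755) [heading=288, draw]
  RT 72: heading 288 -> 216
  -- iteration 3/5 --
  FD 5: (6.545,-4.755) -> (2.5,-7.694) [heading=216, draw]
  RT 72: heading 216 -> 144
  -- iteration 4/5 --
  FD 5: (2.5,-7.694) -> (-1.545,-4.755) [heading=144, draw]
  RT 72: heading 144 -> 72
  -- iteration 5/5 --
  FD 5: (-1.545,-4.755) -> (0,0) [heading=72, draw]
  RT 72: heading 72 -> 0
]
Final: pos=(0,0), heading=0, 5 segment(s) drawn

Start position: (0, 0)
Final position: (0, 0)
Distance = 0; < 1e-6 -> CLOSED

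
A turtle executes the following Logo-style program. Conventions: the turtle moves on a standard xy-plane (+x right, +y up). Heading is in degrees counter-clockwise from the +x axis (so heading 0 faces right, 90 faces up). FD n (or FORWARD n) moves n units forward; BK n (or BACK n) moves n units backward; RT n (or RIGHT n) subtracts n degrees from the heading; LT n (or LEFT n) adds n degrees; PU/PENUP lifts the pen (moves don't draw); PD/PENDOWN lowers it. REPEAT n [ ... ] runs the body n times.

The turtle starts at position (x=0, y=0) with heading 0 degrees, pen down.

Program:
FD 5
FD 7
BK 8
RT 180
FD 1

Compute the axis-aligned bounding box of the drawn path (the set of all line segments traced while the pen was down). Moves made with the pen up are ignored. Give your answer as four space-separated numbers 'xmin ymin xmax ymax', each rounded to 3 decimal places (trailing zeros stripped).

Answer: 0 0 12 0

Derivation:
Executing turtle program step by step:
Start: pos=(0,0), heading=0, pen down
FD 5: (0,0) -> (5,0) [heading=0, draw]
FD 7: (5,0) -> (12,0) [heading=0, draw]
BK 8: (12,0) -> (4,0) [heading=0, draw]
RT 180: heading 0 -> 180
FD 1: (4,0) -> (3,0) [heading=180, draw]
Final: pos=(3,0), heading=180, 4 segment(s) drawn

Segment endpoints: x in {0, 3, 4, 5, 12}, y in {0, 0}
xmin=0, ymin=0, xmax=12, ymax=0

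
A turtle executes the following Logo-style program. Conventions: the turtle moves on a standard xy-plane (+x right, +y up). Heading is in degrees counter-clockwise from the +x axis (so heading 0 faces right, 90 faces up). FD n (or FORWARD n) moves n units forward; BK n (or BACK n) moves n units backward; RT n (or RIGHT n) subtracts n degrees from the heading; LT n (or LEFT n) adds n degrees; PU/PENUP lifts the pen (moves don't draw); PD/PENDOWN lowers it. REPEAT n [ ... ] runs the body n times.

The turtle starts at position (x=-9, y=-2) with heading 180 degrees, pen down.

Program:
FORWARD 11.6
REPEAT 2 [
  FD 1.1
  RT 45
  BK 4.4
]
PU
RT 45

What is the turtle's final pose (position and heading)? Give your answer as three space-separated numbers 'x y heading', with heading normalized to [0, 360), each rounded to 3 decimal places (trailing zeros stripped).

Answer: -19.367 -8.733 45

Derivation:
Executing turtle program step by step:
Start: pos=(-9,-2), heading=180, pen down
FD 11.6: (-9,-2) -> (-20.6,-2) [heading=180, draw]
REPEAT 2 [
  -- iteration 1/2 --
  FD 1.1: (-20.6,-2) -> (-21.7,-2) [heading=180, draw]
  RT 45: heading 180 -> 135
  BK 4.4: (-21.7,-2) -> (-18.589,-5.111) [heading=135, draw]
  -- iteration 2/2 --
  FD 1.1: (-18.589,-5.111) -> (-19.367,-4.333) [heading=135, draw]
  RT 45: heading 135 -> 90
  BK 4.4: (-19.367,-4.333) -> (-19.367,-8.733) [heading=90, draw]
]
PU: pen up
RT 45: heading 90 -> 45
Final: pos=(-19.367,-8.733), heading=45, 5 segment(s) drawn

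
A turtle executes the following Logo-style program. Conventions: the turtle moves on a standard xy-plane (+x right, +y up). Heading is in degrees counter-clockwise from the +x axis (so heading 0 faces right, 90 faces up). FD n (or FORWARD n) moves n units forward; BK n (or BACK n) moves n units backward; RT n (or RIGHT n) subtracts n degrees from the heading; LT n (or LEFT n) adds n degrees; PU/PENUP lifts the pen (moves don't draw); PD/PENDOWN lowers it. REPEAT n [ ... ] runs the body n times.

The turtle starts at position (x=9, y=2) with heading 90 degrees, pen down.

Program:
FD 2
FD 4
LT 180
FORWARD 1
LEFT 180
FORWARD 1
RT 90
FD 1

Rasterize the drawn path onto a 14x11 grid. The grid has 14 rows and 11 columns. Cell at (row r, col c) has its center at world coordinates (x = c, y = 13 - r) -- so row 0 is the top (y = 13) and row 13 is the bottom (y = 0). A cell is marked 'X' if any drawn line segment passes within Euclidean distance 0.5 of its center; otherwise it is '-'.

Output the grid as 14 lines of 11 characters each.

Answer: -----------
-----------
-----------
-----------
-----------
---------XX
---------X-
---------X-
---------X-
---------X-
---------X-
---------X-
-----------
-----------

Derivation:
Segment 0: (9,2) -> (9,4)
Segment 1: (9,4) -> (9,8)
Segment 2: (9,8) -> (9,7)
Segment 3: (9,7) -> (9,8)
Segment 4: (9,8) -> (10,8)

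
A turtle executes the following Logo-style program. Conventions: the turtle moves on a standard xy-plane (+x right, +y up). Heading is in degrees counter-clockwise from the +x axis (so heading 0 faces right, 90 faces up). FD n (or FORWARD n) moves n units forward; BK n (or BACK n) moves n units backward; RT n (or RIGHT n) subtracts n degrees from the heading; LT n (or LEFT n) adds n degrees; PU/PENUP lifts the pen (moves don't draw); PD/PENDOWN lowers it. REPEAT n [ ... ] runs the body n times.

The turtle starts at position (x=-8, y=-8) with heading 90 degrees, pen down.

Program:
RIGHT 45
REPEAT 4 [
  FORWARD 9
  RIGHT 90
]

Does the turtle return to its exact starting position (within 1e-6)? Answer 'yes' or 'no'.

Executing turtle program step by step:
Start: pos=(-8,-8), heading=90, pen down
RT 45: heading 90 -> 45
REPEAT 4 [
  -- iteration 1/4 --
  FD 9: (-8,-8) -> (-1.636,-1.636) [heading=45, draw]
  RT 90: heading 45 -> 315
  -- iteration 2/4 --
  FD 9: (-1.636,-1.636) -> (4.728,-8) [heading=315, draw]
  RT 90: heading 315 -> 225
  -- iteration 3/4 --
  FD 9: (4.728,-8) -> (-1.636,-14.364) [heading=225, draw]
  RT 90: heading 225 -> 135
  -- iteration 4/4 --
  FD 9: (-1.636,-14.364) -> (-8,-8) [heading=135, draw]
  RT 90: heading 135 -> 45
]
Final: pos=(-8,-8), heading=45, 4 segment(s) drawn

Start position: (-8, -8)
Final position: (-8, -8)
Distance = 0; < 1e-6 -> CLOSED

Answer: yes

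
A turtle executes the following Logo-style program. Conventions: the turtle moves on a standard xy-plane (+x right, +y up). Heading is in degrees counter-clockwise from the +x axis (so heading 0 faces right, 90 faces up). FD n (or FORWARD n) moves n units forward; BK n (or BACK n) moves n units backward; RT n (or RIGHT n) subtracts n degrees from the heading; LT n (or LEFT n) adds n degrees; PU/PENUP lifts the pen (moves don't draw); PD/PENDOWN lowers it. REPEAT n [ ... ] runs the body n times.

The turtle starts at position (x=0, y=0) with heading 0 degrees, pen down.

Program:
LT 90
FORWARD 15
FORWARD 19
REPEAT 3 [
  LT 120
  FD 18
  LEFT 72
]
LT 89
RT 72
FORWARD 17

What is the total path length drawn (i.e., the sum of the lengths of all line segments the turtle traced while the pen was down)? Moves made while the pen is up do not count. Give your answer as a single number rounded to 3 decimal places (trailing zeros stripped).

Executing turtle program step by step:
Start: pos=(0,0), heading=0, pen down
LT 90: heading 0 -> 90
FD 15: (0,0) -> (0,15) [heading=90, draw]
FD 19: (0,15) -> (0,34) [heading=90, draw]
REPEAT 3 [
  -- iteration 1/3 --
  LT 120: heading 90 -> 210
  FD 18: (0,34) -> (-15.588,25) [heading=210, draw]
  LT 72: heading 210 -> 282
  -- iteration 2/3 --
  LT 120: heading 282 -> 42
  FD 18: (-15.588,25) -> (-2.212,37.044) [heading=42, draw]
  LT 72: heading 42 -> 114
  -- iteration 3/3 --
  LT 120: heading 114 -> 234
  FD 18: (-2.212,37.044) -> (-12.792,22.482) [heading=234, draw]
  LT 72: heading 234 -> 306
]
LT 89: heading 306 -> 35
RT 72: heading 35 -> 323
FD 17: (-12.792,22.482) -> (0.785,12.251) [heading=323, draw]
Final: pos=(0.785,12.251), heading=323, 6 segment(s) drawn

Segment lengths:
  seg 1: (0,0) -> (0,15), length = 15
  seg 2: (0,15) -> (0,34), length = 19
  seg 3: (0,34) -> (-15.588,25), length = 18
  seg 4: (-15.588,25) -> (-2.212,37.044), length = 18
  seg 5: (-2.212,37.044) -> (-12.792,22.482), length = 18
  seg 6: (-12.792,22.482) -> (0.785,12.251), length = 17
Total = 105

Answer: 105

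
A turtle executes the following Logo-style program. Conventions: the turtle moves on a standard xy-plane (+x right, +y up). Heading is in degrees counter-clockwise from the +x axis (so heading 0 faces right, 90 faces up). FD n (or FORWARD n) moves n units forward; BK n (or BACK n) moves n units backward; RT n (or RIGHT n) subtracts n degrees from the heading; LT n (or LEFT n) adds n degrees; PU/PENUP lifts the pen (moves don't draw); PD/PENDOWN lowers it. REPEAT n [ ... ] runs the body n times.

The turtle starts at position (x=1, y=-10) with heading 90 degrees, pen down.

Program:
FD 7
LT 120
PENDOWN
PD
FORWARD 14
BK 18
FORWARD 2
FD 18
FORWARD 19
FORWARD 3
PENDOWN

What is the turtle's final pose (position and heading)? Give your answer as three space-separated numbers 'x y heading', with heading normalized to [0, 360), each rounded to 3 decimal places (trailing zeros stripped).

Executing turtle program step by step:
Start: pos=(1,-10), heading=90, pen down
FD 7: (1,-10) -> (1,-3) [heading=90, draw]
LT 120: heading 90 -> 210
PD: pen down
PD: pen down
FD 14: (1,-3) -> (-11.124,-10) [heading=210, draw]
BK 18: (-11.124,-10) -> (4.464,-1) [heading=210, draw]
FD 2: (4.464,-1) -> (2.732,-2) [heading=210, draw]
FD 18: (2.732,-2) -> (-12.856,-11) [heading=210, draw]
FD 19: (-12.856,-11) -> (-29.311,-20.5) [heading=210, draw]
FD 3: (-29.311,-20.5) -> (-31.909,-22) [heading=210, draw]
PD: pen down
Final: pos=(-31.909,-22), heading=210, 7 segment(s) drawn

Answer: -31.909 -22 210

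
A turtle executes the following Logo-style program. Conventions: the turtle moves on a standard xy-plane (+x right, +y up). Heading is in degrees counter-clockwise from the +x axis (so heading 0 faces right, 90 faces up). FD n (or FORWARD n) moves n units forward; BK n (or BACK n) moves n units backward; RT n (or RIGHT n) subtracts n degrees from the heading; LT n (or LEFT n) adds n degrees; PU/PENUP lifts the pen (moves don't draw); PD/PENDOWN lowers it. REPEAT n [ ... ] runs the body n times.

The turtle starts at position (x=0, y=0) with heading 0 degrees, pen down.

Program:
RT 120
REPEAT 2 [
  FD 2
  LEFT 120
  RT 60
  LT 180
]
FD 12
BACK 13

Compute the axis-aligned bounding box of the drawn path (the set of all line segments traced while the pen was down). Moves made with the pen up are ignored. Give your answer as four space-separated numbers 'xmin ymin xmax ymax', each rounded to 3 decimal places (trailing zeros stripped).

Executing turtle program step by step:
Start: pos=(0,0), heading=0, pen down
RT 120: heading 0 -> 240
REPEAT 2 [
  -- iteration 1/2 --
  FD 2: (0,0) -> (-1,-1.732) [heading=240, draw]
  LT 120: heading 240 -> 0
  RT 60: heading 0 -> 300
  LT 180: heading 300 -> 120
  -- iteration 2/2 --
  FD 2: (-1,-1.732) -> (-2,0) [heading=120, draw]
  LT 120: heading 120 -> 240
  RT 60: heading 240 -> 180
  LT 180: heading 180 -> 0
]
FD 12: (-2,0) -> (10,0) [heading=0, draw]
BK 13: (10,0) -> (-3,0) [heading=0, draw]
Final: pos=(-3,0), heading=0, 4 segment(s) drawn

Segment endpoints: x in {-3, -2, -1, 0, 10}, y in {-1.732, 0, 0, 0}
xmin=-3, ymin=-1.732, xmax=10, ymax=0

Answer: -3 -1.732 10 0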